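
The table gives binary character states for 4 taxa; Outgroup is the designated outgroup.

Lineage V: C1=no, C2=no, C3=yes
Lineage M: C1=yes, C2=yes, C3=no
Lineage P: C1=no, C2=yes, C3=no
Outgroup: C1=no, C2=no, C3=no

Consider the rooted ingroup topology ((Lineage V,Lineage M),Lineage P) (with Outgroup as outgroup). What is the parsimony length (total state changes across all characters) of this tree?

4

Map each character onto ((Lineage V,Lineage M),Lineage P) (rooted by Outgroup) and count the minimum state changes it requires (Fitch parsimony):
C1: 1; C2: 2; C3: 1.
Total tree length = 4.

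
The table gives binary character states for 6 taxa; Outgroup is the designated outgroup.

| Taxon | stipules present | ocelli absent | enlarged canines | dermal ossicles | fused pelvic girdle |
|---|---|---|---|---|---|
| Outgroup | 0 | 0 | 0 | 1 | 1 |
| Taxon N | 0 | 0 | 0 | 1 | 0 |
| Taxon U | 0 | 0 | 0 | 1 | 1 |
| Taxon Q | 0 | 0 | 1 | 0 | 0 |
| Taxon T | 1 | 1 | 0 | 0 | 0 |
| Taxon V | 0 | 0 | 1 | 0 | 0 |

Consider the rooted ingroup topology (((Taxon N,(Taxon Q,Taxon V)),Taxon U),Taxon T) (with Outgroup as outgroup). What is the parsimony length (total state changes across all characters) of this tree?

7

Map each character onto (((Taxon N,(Taxon Q,Taxon V)),Taxon U),Taxon T) (rooted by Outgroup) and count the minimum state changes it requires (Fitch parsimony):
stipules present: 1; ocelli absent: 1; enlarged canines: 1; dermal ossicles: 2; fused pelvic girdle: 2.
Total tree length = 7.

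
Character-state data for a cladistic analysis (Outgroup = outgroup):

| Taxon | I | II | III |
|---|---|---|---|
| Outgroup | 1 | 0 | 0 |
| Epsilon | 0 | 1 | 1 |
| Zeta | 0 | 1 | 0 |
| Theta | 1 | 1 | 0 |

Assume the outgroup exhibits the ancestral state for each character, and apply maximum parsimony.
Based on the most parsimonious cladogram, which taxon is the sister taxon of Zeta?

Epsilon

Character polarity is set by the outgroup: the derived state is whichever differs from the outgroup's state, so for I the derived state is '0', and for the remaining characters it is '1'.
I: derived state '0' in Epsilon and Zeta only — synapomorphy for {Epsilon, Zeta}.
II (derived state '1') is shared by all ingroup taxa — unites the whole ingroup.
III (derived state '1') is unique to Epsilon (autapomorphy; uninformative for grouping).
Most parsimonious ingroup topology: ((Epsilon,Zeta),Theta).
Zeta and Epsilon form a cherry on this tree, so they are sister taxa.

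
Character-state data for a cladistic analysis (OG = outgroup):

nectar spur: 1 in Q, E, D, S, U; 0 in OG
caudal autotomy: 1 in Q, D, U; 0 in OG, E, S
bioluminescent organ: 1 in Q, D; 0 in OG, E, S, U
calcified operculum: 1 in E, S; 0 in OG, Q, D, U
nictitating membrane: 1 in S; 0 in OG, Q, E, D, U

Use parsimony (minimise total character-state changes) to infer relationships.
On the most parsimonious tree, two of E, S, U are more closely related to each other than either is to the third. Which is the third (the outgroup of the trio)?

U

The outgroup has state '0' for every character, so '1' is the derived state throughout.
nectar spur (derived state '1') is shared by all ingroup taxa — unites the whole ingroup.
caudal autotomy (derived state '1') is shared by D, Q, and U — a synapomorphy uniting that clade.
bioluminescent organ: derived state '1' in D and Q only — synapomorphy for {D, Q}.
calcified operculum: derived state '1' in E and S only — synapomorphy for {E, S}.
nictitating membrane (derived state '1') is unique to S (autapomorphy; uninformative for grouping).
Most parsimonious ingroup topology: (((Q,D),U),(E,S)).
S and E share a more recent common ancestor with each other than either does with U, so U is the least closely related of the three.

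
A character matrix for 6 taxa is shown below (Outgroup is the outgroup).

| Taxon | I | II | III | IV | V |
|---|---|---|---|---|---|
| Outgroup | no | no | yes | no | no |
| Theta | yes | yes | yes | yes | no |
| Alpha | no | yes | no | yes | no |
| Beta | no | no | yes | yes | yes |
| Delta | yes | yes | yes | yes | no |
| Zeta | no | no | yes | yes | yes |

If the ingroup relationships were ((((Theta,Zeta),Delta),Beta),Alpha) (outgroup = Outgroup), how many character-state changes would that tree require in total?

Map each character onto ((((Theta,Zeta),Delta),Beta),Alpha) (rooted by Outgroup) and count the minimum state changes it requires (Fitch parsimony):
I: 2; II: 3; III: 1; IV: 1; V: 2.
Total tree length = 9.

9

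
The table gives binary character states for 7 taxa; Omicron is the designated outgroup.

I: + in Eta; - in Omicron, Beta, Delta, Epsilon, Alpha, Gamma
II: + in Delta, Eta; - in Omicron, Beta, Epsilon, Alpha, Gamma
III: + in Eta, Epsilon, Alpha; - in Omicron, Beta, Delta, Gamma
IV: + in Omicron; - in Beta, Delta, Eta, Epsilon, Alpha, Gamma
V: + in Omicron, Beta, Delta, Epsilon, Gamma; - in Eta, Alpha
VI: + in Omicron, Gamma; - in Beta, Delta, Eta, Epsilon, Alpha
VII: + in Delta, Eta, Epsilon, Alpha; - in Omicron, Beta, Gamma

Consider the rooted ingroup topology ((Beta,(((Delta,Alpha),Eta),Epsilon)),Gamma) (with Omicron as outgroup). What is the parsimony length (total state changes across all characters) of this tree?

10

Map each character onto ((Beta,(((Delta,Alpha),Eta),Epsilon)),Gamma) (rooted by Omicron) and count the minimum state changes it requires (Fitch parsimony):
I: 1; II: 2; III: 2; IV: 1; V: 2; VI: 1; VII: 1.
Total tree length = 10.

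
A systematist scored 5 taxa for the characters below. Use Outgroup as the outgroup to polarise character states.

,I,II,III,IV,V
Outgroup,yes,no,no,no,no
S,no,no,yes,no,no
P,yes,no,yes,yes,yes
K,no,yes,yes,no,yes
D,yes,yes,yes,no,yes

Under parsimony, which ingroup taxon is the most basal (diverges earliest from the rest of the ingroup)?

S

Character polarity is set by the outgroup: the derived state is whichever differs from the outgroup's state, so for I the derived state is 'no', and for the remaining characters it is 'yes'.
I groups K and S, which is incompatible with the clades supported by the remaining characters; treating it as convergent (homoplasy) costs fewer steps than any alternative tree.
Only D and K show the derived state 'yes' for II, supporting them as a clade.
All ingroup taxa share the derived state 'yes' for III; it defines the ingroup but does not resolve relationships within it.
IV: derived state 'yes' in P only — an autapomorphy, so it tells us nothing about relationships among taxa.
Only D, K, and P show the derived state 'yes' for V, supporting them as a clade.
Most parsimonious ingroup topology: (S,(P,(K,D))).
S is sister to the clade containing all other ingroup taxa, so it is the earliest-diverging (most basal) ingroup lineage.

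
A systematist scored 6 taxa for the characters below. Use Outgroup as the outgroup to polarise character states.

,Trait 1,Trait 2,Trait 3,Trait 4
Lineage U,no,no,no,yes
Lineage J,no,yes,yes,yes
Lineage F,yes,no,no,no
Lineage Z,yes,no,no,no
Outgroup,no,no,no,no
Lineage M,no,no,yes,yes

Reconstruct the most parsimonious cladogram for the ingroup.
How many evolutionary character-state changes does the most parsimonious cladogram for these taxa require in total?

The outgroup has state 'no' for every character, so 'yes' is the derived state throughout.
Trait 1: derived state 'yes' in Lineage F and Lineage Z only — synapomorphy for {Lineage F, Lineage Z}.
Trait 2 (derived state 'yes') is unique to Lineage J (autapomorphy; uninformative for grouping).
Trait 3: derived state 'yes' in Lineage J and Lineage M only — synapomorphy for {Lineage J, Lineage M}.
Trait 4: derived state 'yes' in Lineage J, Lineage M, and Lineage U only — synapomorphy for {Lineage J, Lineage M, Lineage U}.
Most parsimonious ingroup topology: ((Lineage F,Lineage Z),((Lineage M,Lineage J),Lineage U)).
Changes per character on this tree: Trait 1: 1; Trait 2: 1; Trait 3: 1; Trait 4: 1.
Total = 4.

4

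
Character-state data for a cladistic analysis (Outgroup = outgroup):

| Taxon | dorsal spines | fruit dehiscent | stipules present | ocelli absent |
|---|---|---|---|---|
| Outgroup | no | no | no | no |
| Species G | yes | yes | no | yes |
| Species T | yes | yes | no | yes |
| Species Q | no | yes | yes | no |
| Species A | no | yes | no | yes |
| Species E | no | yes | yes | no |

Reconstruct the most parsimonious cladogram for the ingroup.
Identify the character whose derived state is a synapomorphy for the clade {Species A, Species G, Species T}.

The outgroup has state 'no' for every character, so 'yes' is the derived state throughout.
dorsal spines (derived state 'yes') is shared by Species G and Species T — a synapomorphy uniting that clade.
All ingroup taxa share the derived state 'yes' for fruit dehiscent; it defines the ingroup but does not resolve relationships within it.
Only Species E and Species Q show the derived state 'yes' for stipules present, supporting them as a clade.
Only Species A, Species G, and Species T show the derived state 'yes' for ocelli absent, supporting them as a clade.
Most parsimonious ingroup topology: ((Species Q,Species E),(Species A,(Species T,Species G))).
The clade {Species A, Species G, Species T} is supported by ocelli absent: its derived state 'yes' occurs in exactly those taxa and in no other taxon (including the outgroup).

ocelli absent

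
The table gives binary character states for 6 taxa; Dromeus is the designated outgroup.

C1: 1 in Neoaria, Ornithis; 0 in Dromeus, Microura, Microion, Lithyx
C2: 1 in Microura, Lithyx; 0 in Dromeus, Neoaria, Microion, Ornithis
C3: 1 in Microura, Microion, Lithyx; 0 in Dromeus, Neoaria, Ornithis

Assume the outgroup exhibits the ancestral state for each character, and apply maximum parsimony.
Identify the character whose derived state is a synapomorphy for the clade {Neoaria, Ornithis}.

C1

The outgroup has state '0' for every character, so '1' is the derived state throughout.
C1: derived state '1' in Neoaria and Ornithis only — synapomorphy for {Neoaria, Ornithis}.
Only Lithyx and Microura show the derived state '1' for C2, supporting them as a clade.
Only Lithyx, Microion, and Microura show the derived state '1' for C3, supporting them as a clade.
Most parsimonious ingroup topology: ((Neoaria,Ornithis),((Microura,Lithyx),Microion)).
The clade {Neoaria, Ornithis} is supported by C1: its derived state '1' occurs in exactly those taxa and in no other taxon (including the outgroup).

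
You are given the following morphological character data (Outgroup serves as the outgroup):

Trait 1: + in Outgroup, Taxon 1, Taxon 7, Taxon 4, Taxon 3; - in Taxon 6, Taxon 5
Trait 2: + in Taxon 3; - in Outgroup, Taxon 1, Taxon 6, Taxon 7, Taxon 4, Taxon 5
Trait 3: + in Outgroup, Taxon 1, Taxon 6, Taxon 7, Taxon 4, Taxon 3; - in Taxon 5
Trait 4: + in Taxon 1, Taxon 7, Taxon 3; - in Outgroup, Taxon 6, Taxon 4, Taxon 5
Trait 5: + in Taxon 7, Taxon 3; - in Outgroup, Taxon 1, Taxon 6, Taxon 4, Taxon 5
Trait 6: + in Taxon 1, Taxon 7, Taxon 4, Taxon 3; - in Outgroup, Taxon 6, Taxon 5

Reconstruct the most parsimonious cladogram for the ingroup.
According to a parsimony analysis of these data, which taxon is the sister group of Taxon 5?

Character polarity is set by the outgroup: the derived state is whichever differs from the outgroup's state, so for Trait 1, Trait 3 the derived state is '-', and for the remaining characters it is '+'.
Only Taxon 5 and Taxon 6 show the derived state '-' for Trait 1, supporting them as a clade.
Trait 2: derived state '+' in Taxon 3 only — an autapomorphy, so it tells us nothing about relationships among taxa.
Trait 3 (derived state '-') is unique to Taxon 5 (autapomorphy; uninformative for grouping).
Trait 4: derived state '+' in Taxon 1, Taxon 3, and Taxon 7 only — synapomorphy for {Taxon 1, Taxon 3, Taxon 7}.
Trait 5: derived state '+' in Taxon 3 and Taxon 7 only — synapomorphy for {Taxon 3, Taxon 7}.
Only Taxon 1, Taxon 3, Taxon 4, and Taxon 7 show the derived state '+' for Trait 6, supporting them as a clade.
Most parsimonious ingroup topology: (((Taxon 1,(Taxon 7,Taxon 3)),Taxon 4),(Taxon 6,Taxon 5)).
Taxon 5 and Taxon 6 form a cherry on this tree, so they are sister taxa.

Taxon 6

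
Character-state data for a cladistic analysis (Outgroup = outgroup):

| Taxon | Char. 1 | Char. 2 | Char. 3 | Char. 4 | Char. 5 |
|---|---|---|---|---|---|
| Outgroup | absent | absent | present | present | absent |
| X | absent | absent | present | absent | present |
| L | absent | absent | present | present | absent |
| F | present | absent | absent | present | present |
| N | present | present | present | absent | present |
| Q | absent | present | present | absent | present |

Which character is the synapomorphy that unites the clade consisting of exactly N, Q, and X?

Character polarity is set by the outgroup: the derived state is whichever differs from the outgroup's state, so for Char. 3, Char. 4 the derived state is 'absent', and for the remaining characters it is 'present'.
Char. 1 (state 'present') occurs in F and N but conflicts with the nesting implied by the other characters — most parsimoniously interpreted as homoplasy.
Char. 2 (derived state 'present') is shared by N and Q — a synapomorphy uniting that clade.
Char. 3: derived state 'absent' in F only — an autapomorphy, so it tells us nothing about relationships among taxa.
Char. 4 (derived state 'absent') is shared by N, Q, and X — a synapomorphy uniting that clade.
Only F, N, Q, and X show the derived state 'present' for Char. 5, supporting them as a clade.
Most parsimonious ingroup topology: (((X,(N,Q)),F),L).
The clade {N, Q, X} is supported by Char. 4: its derived state 'absent' occurs in exactly those taxa and in no other taxon (including the outgroup).

Char. 4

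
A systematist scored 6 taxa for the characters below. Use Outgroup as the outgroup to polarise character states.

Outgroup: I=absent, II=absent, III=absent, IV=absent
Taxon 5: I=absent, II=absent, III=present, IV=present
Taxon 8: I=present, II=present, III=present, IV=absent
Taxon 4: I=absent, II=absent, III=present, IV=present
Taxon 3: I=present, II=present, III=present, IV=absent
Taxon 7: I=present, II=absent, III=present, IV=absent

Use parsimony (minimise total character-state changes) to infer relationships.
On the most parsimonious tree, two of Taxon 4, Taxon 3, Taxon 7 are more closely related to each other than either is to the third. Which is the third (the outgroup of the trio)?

Taxon 4

The outgroup has state 'absent' for every character, so 'present' is the derived state throughout.
I: derived state 'present' in Taxon 3, Taxon 7, and Taxon 8 only — synapomorphy for {Taxon 3, Taxon 7, Taxon 8}.
II (derived state 'present') is shared by Taxon 3 and Taxon 8 — a synapomorphy uniting that clade.
III (derived state 'present') is shared by all ingroup taxa — unites the whole ingroup.
IV: derived state 'present' in Taxon 4 and Taxon 5 only — synapomorphy for {Taxon 4, Taxon 5}.
Most parsimonious ingroup topology: ((Taxon 5,Taxon 4),((Taxon 8,Taxon 3),Taxon 7)).
Taxon 7 and Taxon 3 share a more recent common ancestor with each other than either does with Taxon 4, so Taxon 4 is the least closely related of the three.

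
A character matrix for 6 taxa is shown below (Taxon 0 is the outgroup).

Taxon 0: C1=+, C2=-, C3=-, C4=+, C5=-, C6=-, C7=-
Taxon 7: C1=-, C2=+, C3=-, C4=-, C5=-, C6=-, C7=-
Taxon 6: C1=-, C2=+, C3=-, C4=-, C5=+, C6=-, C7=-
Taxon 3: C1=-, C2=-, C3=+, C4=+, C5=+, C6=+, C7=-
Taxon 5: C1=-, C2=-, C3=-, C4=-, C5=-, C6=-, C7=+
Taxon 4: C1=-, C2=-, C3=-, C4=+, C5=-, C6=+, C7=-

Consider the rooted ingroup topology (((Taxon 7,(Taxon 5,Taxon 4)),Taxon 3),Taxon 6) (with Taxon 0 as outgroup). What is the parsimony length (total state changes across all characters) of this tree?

12

Map each character onto (((Taxon 7,(Taxon 5,Taxon 4)),Taxon 3),Taxon 6) (rooted by Taxon 0) and count the minimum state changes it requires (Fitch parsimony):
C1: 1; C2: 2; C3: 1; C4: 3; C5: 2; C6: 2; C7: 1.
Total tree length = 12.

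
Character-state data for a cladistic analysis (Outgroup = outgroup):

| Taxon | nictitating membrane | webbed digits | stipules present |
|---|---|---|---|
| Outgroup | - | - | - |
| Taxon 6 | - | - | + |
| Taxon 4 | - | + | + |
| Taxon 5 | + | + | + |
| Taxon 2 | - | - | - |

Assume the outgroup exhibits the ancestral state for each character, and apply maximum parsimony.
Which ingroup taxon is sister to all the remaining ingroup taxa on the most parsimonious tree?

The outgroup has state '-' for every character, so '+' is the derived state throughout.
nictitating membrane (derived state '+') is unique to Taxon 5 (autapomorphy; uninformative for grouping).
Only Taxon 4 and Taxon 5 show the derived state '+' for webbed digits, supporting them as a clade.
stipules present: derived state '+' in Taxon 4, Taxon 5, and Taxon 6 only — synapomorphy for {Taxon 4, Taxon 5, Taxon 6}.
Most parsimonious ingroup topology: ((Taxon 6,(Taxon 4,Taxon 5)),Taxon 2).
Taxon 2 is sister to the clade containing all other ingroup taxa, so it is the earliest-diverging (most basal) ingroup lineage.

Taxon 2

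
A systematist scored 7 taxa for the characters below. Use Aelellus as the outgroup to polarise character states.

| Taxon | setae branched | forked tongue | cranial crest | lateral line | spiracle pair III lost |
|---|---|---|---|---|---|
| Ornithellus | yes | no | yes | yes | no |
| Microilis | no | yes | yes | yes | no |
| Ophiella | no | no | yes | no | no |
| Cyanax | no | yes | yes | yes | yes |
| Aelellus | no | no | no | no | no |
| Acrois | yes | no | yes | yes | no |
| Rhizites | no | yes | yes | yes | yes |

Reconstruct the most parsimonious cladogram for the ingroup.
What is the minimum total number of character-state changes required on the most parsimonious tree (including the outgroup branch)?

The outgroup has state 'no' for every character, so 'yes' is the derived state throughout.
setae branched: derived state 'yes' in Acrois and Ornithellus only — synapomorphy for {Acrois, Ornithellus}.
forked tongue (derived state 'yes') is shared by Cyanax, Microilis, and Rhizites — a synapomorphy uniting that clade.
cranial crest (derived state 'yes') is shared by all ingroup taxa — unites the whole ingroup.
lateral line: derived state 'yes' in Acrois, Cyanax, Microilis, Ornithellus, and Rhizites only — synapomorphy for {Acrois, Cyanax, Microilis, Ornithellus, Rhizites}.
Only Cyanax and Rhizites show the derived state 'yes' for spiracle pair III lost, supporting them as a clade.
Most parsimonious ingroup topology: ((((Rhizites,Cyanax),Microilis),(Ornithellus,Acrois)),Ophiella).
Changes per character on this tree: setae branched: 1; forked tongue: 1; cranial crest: 1; lateral line: 1; spiracle pair III lost: 1.
Total = 5.

5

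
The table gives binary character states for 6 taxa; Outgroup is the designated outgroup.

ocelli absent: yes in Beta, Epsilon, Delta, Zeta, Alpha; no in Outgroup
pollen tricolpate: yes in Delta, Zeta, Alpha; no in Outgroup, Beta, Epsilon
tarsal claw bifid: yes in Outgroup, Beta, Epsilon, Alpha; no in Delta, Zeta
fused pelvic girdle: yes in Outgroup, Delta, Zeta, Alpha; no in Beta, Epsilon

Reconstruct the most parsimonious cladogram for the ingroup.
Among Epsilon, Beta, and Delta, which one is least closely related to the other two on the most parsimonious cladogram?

Delta

Character polarity is set by the outgroup: the derived state is whichever differs from the outgroup's state, so for tarsal claw bifid, fused pelvic girdle the derived state is 'no', and for the remaining characters it is 'yes'.
ocelli absent (derived state 'yes') is shared by all ingroup taxa — unites the whole ingroup.
pollen tricolpate (derived state 'yes') is shared by Alpha, Delta, and Zeta — a synapomorphy uniting that clade.
tarsal claw bifid (derived state 'no') is shared by Delta and Zeta — a synapomorphy uniting that clade.
fused pelvic girdle (derived state 'no') is shared by Beta and Epsilon — a synapomorphy uniting that clade.
Most parsimonious ingroup topology: ((Beta,Epsilon),((Delta,Zeta),Alpha)).
Beta and Epsilon share a more recent common ancestor with each other than either does with Delta, so Delta is the least closely related of the three.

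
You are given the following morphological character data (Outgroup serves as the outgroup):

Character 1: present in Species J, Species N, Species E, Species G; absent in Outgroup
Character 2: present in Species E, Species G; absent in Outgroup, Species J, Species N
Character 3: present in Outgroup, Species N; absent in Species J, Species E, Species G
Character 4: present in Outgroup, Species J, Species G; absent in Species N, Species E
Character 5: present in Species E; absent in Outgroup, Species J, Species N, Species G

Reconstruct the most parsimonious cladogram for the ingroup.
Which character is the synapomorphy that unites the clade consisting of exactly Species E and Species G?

Character polarity is set by the outgroup: the derived state is whichever differs from the outgroup's state, so for Character 3, Character 4 the derived state is 'absent', and for the remaining characters it is 'present'.
All ingroup taxa share the derived state 'present' for Character 1; it defines the ingroup but does not resolve relationships within it.
Character 2: derived state 'present' in Species E and Species G only — synapomorphy for {Species E, Species G}.
Only Species E, Species G, and Species J show the derived state 'absent' for Character 3, supporting them as a clade.
Character 4 (state 'absent') occurs in Species E and Species N but conflicts with the nesting implied by the other characters — most parsimoniously interpreted as homoplasy.
Character 5: derived state 'present' in Species E only — an autapomorphy, so it tells us nothing about relationships among taxa.
Most parsimonious ingroup topology: ((Species J,(Species E,Species G)),Species N).
The clade {Species E, Species G} is supported by Character 2: its derived state 'present' occurs in exactly those taxa and in no other taxon (including the outgroup).

Character 2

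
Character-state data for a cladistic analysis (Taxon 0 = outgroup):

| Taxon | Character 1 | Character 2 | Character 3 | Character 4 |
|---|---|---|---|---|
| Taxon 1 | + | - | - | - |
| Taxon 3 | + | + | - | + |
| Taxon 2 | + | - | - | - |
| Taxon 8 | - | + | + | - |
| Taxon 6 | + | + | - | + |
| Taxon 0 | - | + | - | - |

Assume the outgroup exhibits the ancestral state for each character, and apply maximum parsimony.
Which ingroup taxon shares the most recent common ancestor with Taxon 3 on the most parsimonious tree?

Character polarity is set by the outgroup: the derived state is whichever differs from the outgroup's state, so for Character 2 the derived state is '-', and for the remaining characters it is '+'.
Character 1 (derived state '+') is shared by Taxon 1, Taxon 2, Taxon 3, and Taxon 6 — a synapomorphy uniting that clade.
Only Taxon 1 and Taxon 2 show the derived state '-' for Character 2, supporting them as a clade.
Character 3: derived state '+' in Taxon 8 only — an autapomorphy, so it tells us nothing about relationships among taxa.
Only Taxon 3 and Taxon 6 show the derived state '+' for Character 4, supporting them as a clade.
Most parsimonious ingroup topology: (((Taxon 2,Taxon 1),(Taxon 6,Taxon 3)),Taxon 8).
Taxon 3 and Taxon 6 form a cherry on this tree, so they are sister taxa.

Taxon 6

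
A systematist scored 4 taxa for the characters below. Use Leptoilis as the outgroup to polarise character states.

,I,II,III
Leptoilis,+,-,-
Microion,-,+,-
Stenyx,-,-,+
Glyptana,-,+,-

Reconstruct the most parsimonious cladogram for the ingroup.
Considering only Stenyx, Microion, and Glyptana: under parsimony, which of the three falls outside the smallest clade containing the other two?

Stenyx

Character polarity is set by the outgroup: the derived state is whichever differs from the outgroup's state, so for I the derived state is '-', and for the remaining characters it is '+'.
All ingroup taxa share the derived state '-' for I; it defines the ingroup but does not resolve relationships within it.
II (derived state '+') is shared by Glyptana and Microion — a synapomorphy uniting that clade.
III: derived state '+' in Stenyx only — an autapomorphy, so it tells us nothing about relationships among taxa.
Most parsimonious ingroup topology: ((Microion,Glyptana),Stenyx).
Microion and Glyptana share a more recent common ancestor with each other than either does with Stenyx, so Stenyx is the least closely related of the three.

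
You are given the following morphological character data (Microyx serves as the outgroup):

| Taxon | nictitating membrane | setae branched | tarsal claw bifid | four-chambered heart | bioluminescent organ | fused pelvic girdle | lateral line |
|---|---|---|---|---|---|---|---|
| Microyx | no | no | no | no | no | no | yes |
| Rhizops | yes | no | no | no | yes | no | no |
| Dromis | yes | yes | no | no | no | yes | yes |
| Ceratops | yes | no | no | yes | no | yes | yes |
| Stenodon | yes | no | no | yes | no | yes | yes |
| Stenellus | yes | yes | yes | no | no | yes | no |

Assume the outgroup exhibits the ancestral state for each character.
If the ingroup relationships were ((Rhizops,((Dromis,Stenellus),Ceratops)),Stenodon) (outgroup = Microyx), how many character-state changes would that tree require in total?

10

Map each character onto ((Rhizops,((Dromis,Stenellus),Ceratops)),Stenodon) (rooted by Microyx) and count the minimum state changes it requires (Fitch parsimony):
nictitating membrane: 1; setae branched: 1; tarsal claw bifid: 1; four-chambered heart: 2; bioluminescent organ: 1; fused pelvic girdle: 2; lateral line: 2.
Total tree length = 10.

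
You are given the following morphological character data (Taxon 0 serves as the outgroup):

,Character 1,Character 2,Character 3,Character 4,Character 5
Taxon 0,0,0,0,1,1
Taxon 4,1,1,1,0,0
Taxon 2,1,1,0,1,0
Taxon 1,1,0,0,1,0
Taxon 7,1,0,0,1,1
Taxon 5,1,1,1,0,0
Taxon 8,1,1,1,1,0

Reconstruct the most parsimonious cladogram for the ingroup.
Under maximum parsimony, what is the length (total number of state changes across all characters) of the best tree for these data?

5

Character polarity is set by the outgroup: the derived state is whichever differs from the outgroup's state, so for Character 4, Character 5 the derived state is '0', and for the remaining characters it is '1'.
All ingroup taxa share the derived state '1' for Character 1; it defines the ingroup but does not resolve relationships within it.
Only Taxon 2, Taxon 4, Taxon 5, and Taxon 8 show the derived state '1' for Character 2, supporting them as a clade.
Character 3: derived state '1' in Taxon 4, Taxon 5, and Taxon 8 only — synapomorphy for {Taxon 4, Taxon 5, Taxon 8}.
Character 4: derived state '0' in Taxon 4 and Taxon 5 only — synapomorphy for {Taxon 4, Taxon 5}.
Only Taxon 1, Taxon 2, Taxon 4, Taxon 5, and Taxon 8 show the derived state '0' for Character 5, supporting them as a clade.
Most parsimonious ingroup topology: (((((Taxon 4,Taxon 5),Taxon 8),Taxon 2),Taxon 1),Taxon 7).
Changes per character on this tree: Character 1: 1; Character 2: 1; Character 3: 1; Character 4: 1; Character 5: 1.
Total = 5.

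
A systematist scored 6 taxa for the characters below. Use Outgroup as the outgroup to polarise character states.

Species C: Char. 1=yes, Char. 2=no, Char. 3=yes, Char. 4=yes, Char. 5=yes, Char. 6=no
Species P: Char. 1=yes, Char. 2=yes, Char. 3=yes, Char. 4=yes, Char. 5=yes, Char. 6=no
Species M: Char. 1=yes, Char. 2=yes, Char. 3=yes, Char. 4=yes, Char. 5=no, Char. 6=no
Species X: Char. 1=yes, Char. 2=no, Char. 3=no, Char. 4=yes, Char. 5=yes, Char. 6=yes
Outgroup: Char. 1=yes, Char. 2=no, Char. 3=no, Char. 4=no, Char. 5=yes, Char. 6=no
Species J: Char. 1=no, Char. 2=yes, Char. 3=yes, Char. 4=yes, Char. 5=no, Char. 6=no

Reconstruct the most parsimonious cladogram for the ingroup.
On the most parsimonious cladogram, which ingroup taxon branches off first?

Character polarity is set by the outgroup: the derived state is whichever differs from the outgroup's state, so for Char. 1, Char. 5 the derived state is 'no', and for the remaining characters it is 'yes'.
Char. 1: derived state 'no' in Species J only — an autapomorphy, so it tells us nothing about relationships among taxa.
Char. 2: derived state 'yes' in Species J, Species M, and Species P only — synapomorphy for {Species J, Species M, Species P}.
Char. 3: derived state 'yes' in Species C, Species J, Species M, and Species P only — synapomorphy for {Species C, Species J, Species M, Species P}.
All ingroup taxa share the derived state 'yes' for Char. 4; it defines the ingroup but does not resolve relationships within it.
Only Species J and Species M show the derived state 'no' for Char. 5, supporting them as a clade.
Char. 6: derived state 'yes' in Species X only — an autapomorphy, so it tells us nothing about relationships among taxa.
Most parsimonious ingroup topology: (Species X,(((Species M,Species J),Species P),Species C)).
Species X is sister to the clade containing all other ingroup taxa, so it is the earliest-diverging (most basal) ingroup lineage.

Species X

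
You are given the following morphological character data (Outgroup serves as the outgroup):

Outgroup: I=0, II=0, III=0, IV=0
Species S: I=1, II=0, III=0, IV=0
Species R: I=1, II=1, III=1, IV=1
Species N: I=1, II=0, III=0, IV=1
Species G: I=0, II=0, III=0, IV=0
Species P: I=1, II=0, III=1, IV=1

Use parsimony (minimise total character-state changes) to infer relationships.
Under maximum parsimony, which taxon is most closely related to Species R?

The outgroup has state '0' for every character, so '1' is the derived state throughout.
I: derived state '1' in Species N, Species P, Species R, and Species S only — synapomorphy for {Species N, Species P, Species R, Species S}.
II (derived state '1') is unique to Species R (autapomorphy; uninformative for grouping).
Only Species P and Species R show the derived state '1' for III, supporting them as a clade.
IV: derived state '1' in Species N, Species P, and Species R only — synapomorphy for {Species N, Species P, Species R}.
Most parsimonious ingroup topology: ((Species S,((Species R,Species P),Species N)),Species G).
Species R and Species P form a cherry on this tree, so they are sister taxa.

Species P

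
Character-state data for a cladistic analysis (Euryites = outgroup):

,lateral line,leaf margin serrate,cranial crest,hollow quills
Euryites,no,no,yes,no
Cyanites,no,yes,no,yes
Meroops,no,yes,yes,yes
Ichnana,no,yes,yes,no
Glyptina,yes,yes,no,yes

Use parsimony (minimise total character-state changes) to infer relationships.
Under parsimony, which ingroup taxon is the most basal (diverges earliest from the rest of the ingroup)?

Character polarity is set by the outgroup: the derived state is whichever differs from the outgroup's state, so for cranial crest the derived state is 'no', and for the remaining characters it is 'yes'.
lateral line: derived state 'yes' in Glyptina only — an autapomorphy, so it tells us nothing about relationships among taxa.
All ingroup taxa share the derived state 'yes' for leaf margin serrate; it defines the ingroup but does not resolve relationships within it.
cranial crest (derived state 'no') is shared by Cyanites and Glyptina — a synapomorphy uniting that clade.
Only Cyanites, Glyptina, and Meroops show the derived state 'yes' for hollow quills, supporting them as a clade.
Most parsimonious ingroup topology: (((Cyanites,Glyptina),Meroops),Ichnana).
Ichnana is sister to the clade containing all other ingroup taxa, so it is the earliest-diverging (most basal) ingroup lineage.

Ichnana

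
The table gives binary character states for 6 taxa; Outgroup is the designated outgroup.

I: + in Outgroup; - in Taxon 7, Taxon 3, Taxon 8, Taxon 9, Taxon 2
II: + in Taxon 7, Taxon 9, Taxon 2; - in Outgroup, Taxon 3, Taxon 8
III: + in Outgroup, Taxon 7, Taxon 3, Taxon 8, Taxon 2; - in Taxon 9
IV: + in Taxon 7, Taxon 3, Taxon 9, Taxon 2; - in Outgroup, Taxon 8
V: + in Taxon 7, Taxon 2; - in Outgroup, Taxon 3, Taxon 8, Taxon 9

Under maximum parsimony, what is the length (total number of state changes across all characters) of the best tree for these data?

Character polarity is set by the outgroup: the derived state is whichever differs from the outgroup's state, so for I, III the derived state is '-', and for the remaining characters it is '+'.
All ingroup taxa share the derived state '-' for I; it defines the ingroup but does not resolve relationships within it.
II (derived state '+') is shared by Taxon 2, Taxon 7, and Taxon 9 — a synapomorphy uniting that clade.
III (derived state '-') is unique to Taxon 9 (autapomorphy; uninformative for grouping).
IV: derived state '+' in Taxon 2, Taxon 3, Taxon 7, and Taxon 9 only — synapomorphy for {Taxon 2, Taxon 3, Taxon 7, Taxon 9}.
V: derived state '+' in Taxon 2 and Taxon 7 only — synapomorphy for {Taxon 2, Taxon 7}.
Most parsimonious ingroup topology: ((((Taxon 7,Taxon 2),Taxon 9),Taxon 3),Taxon 8).
Changes per character on this tree: I: 1; II: 1; III: 1; IV: 1; V: 1.
Total = 5.

5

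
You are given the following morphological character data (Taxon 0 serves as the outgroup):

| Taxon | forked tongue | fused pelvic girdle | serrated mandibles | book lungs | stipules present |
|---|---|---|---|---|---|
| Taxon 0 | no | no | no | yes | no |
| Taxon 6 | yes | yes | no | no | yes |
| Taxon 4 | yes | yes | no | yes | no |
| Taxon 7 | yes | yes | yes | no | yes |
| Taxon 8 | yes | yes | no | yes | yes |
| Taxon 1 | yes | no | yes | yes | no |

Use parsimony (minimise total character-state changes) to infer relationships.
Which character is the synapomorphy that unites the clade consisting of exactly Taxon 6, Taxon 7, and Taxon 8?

stipules present

Character polarity is set by the outgroup: the derived state is whichever differs from the outgroup's state, so for book lungs the derived state is 'no', and for the remaining characters it is 'yes'.
forked tongue (derived state 'yes') is shared by all ingroup taxa — unites the whole ingroup.
Only Taxon 4, Taxon 6, Taxon 7, and Taxon 8 show the derived state 'yes' for fused pelvic girdle, supporting them as a clade.
serrated mandibles groups Taxon 1 and Taxon 7, which is incompatible with the clades supported by the remaining characters; treating it as convergent (homoplasy) costs fewer steps than any alternative tree.
book lungs: derived state 'no' in Taxon 6 and Taxon 7 only — synapomorphy for {Taxon 6, Taxon 7}.
stipules present: derived state 'yes' in Taxon 6, Taxon 7, and Taxon 8 only — synapomorphy for {Taxon 6, Taxon 7, Taxon 8}.
Most parsimonious ingroup topology: ((((Taxon 6,Taxon 7),Taxon 8),Taxon 4),Taxon 1).
The clade {Taxon 6, Taxon 7, Taxon 8} is supported by stipules present: its derived state 'yes' occurs in exactly those taxa and in no other taxon (including the outgroup).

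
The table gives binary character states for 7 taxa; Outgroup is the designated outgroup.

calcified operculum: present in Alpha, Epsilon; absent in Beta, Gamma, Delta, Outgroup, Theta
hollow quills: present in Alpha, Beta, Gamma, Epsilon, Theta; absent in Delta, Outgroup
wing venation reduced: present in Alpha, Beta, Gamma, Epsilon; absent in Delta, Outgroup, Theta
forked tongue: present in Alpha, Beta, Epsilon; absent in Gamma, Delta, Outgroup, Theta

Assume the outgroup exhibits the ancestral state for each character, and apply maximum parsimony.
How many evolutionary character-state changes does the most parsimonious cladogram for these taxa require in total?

4

The outgroup has state 'absent' for every character, so 'present' is the derived state throughout.
calcified operculum: derived state 'present' in Alpha and Epsilon only — synapomorphy for {Alpha, Epsilon}.
hollow quills: derived state 'present' in Alpha, Beta, Epsilon, Gamma, and Theta only — synapomorphy for {Alpha, Beta, Epsilon, Gamma, Theta}.
wing venation reduced (derived state 'present') is shared by Alpha, Beta, Epsilon, and Gamma — a synapomorphy uniting that clade.
forked tongue: derived state 'present' in Alpha, Beta, and Epsilon only — synapomorphy for {Alpha, Beta, Epsilon}.
Most parsimonious ingroup topology: ((Theta,(((Alpha,Epsilon),Beta),Gamma)),Delta).
Changes per character on this tree: calcified operculum: 1; hollow quills: 1; wing venation reduced: 1; forked tongue: 1.
Total = 4.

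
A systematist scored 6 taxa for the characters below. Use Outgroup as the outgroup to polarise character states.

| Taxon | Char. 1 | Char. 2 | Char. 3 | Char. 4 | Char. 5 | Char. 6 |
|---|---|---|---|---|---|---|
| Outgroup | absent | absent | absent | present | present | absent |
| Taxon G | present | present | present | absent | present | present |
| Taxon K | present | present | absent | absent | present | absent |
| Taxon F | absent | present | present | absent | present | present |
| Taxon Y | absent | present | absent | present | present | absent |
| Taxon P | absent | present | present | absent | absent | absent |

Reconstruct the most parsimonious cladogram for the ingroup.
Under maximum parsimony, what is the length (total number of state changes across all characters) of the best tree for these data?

Character polarity is set by the outgroup: the derived state is whichever differs from the outgroup's state, so for Char. 4, Char. 5 the derived state is 'absent', and for the remaining characters it is 'present'.
Char. 1 groups Taxon G and Taxon K, which is incompatible with the clades supported by the remaining characters; treating it as convergent (homoplasy) costs fewer steps than any alternative tree.
Char. 2 (derived state 'present') is shared by all ingroup taxa — unites the whole ingroup.
Char. 3: derived state 'present' in Taxon F, Taxon G, and Taxon P only — synapomorphy for {Taxon F, Taxon G, Taxon P}.
Only Taxon F, Taxon G, Taxon K, and Taxon P show the derived state 'absent' for Char. 4, supporting them as a clade.
Char. 5 (derived state 'absent') is unique to Taxon P (autapomorphy; uninformative for grouping).
Char. 6 (derived state 'present') is shared by Taxon F and Taxon G — a synapomorphy uniting that clade.
Most parsimonious ingroup topology: ((((Taxon G,Taxon F),Taxon P),Taxon K),Taxon Y).
Changes per character on this tree: Char. 1: 2; Char. 2: 1; Char. 3: 1; Char. 4: 1; Char. 5: 1; Char. 6: 1.
Total = 7.

7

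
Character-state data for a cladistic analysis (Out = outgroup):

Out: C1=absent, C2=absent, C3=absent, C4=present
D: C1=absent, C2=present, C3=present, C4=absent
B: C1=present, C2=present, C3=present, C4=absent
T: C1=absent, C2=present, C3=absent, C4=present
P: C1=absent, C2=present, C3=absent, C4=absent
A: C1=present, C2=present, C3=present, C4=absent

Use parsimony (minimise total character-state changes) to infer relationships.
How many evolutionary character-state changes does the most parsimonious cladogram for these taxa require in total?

4

Character polarity is set by the outgroup: the derived state is whichever differs from the outgroup's state, so for C4 the derived state is 'absent', and for the remaining characters it is 'present'.
Only A and B show the derived state 'present' for C1, supporting them as a clade.
C2 (derived state 'present') is shared by all ingroup taxa — unites the whole ingroup.
C3: derived state 'present' in A, B, and D only — synapomorphy for {A, B, D}.
C4: derived state 'absent' in A, B, D, and P only — synapomorphy for {A, B, D, P}.
Most parsimonious ingroup topology: (((D,(B,A)),P),T).
Changes per character on this tree: C1: 1; C2: 1; C3: 1; C4: 1.
Total = 4.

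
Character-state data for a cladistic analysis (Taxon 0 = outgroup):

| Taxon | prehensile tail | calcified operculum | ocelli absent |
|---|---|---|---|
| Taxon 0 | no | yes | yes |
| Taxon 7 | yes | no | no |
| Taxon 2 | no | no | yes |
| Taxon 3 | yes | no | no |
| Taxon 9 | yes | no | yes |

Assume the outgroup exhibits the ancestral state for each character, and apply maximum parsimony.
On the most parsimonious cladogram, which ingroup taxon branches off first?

Character polarity is set by the outgroup: the derived state is whichever differs from the outgroup's state, so for calcified operculum, ocelli absent the derived state is 'no', and for the remaining characters it is 'yes'.
prehensile tail (derived state 'yes') is shared by Taxon 3, Taxon 7, and Taxon 9 — a synapomorphy uniting that clade.
calcified operculum (derived state 'no') is shared by all ingroup taxa — unites the whole ingroup.
ocelli absent: derived state 'no' in Taxon 3 and Taxon 7 only — synapomorphy for {Taxon 3, Taxon 7}.
Most parsimonious ingroup topology: (((Taxon 7,Taxon 3),Taxon 9),Taxon 2).
Taxon 2 is sister to the clade containing all other ingroup taxa, so it is the earliest-diverging (most basal) ingroup lineage.

Taxon 2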